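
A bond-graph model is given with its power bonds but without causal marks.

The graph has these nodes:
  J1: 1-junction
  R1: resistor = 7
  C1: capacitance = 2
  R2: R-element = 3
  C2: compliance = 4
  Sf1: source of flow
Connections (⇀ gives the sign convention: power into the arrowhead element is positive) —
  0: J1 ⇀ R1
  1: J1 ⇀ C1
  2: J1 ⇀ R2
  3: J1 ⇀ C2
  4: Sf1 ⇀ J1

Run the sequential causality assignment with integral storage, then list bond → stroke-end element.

b0 →J1
b1 →J1
b2 →J1
b3 →J1
b4 →Sf1

b4 stroke at Sf1  (Sf1: flow source, stroke at near end)
b0 stroke at J1  (common-f at J1 fixed by 4)
b1 stroke at J1  (J1 flow already set via bond 4)
b2 stroke at J1  (J1 flow already set via bond 4)
b3 stroke at J1  (J1: bond 4 brought flow, rest push out)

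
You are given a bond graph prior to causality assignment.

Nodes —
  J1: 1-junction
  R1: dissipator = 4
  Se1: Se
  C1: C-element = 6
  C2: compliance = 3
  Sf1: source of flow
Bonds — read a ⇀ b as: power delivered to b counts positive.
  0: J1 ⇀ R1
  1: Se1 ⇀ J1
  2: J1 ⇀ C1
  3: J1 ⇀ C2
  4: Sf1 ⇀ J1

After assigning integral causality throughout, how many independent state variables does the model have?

2  (C1, C2 all integral)

#1 stroke→J1  (source Se1 imposes e)
#4 stroke→Sf1  (Sf1: flow source, stroke at near end)
#0 stroke→J1  (common-f at J1 fixed by 4)
#2 stroke→J1  (common-f at J1 fixed by 4)
#3 stroke→J1  (J1 flow already set via bond 4)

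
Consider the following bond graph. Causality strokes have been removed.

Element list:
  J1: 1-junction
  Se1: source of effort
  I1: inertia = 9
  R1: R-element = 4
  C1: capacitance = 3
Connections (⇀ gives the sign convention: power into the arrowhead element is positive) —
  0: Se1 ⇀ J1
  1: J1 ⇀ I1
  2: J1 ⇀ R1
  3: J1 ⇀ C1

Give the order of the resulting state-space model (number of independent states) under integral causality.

2  (C1, I1 all integral)

β0 stroke at J1  (Se1 (Se) sets effort on bond)
β1 stroke at I1  (I1 outputs flow p/I1)
β2 stroke at J1  (J1: bond 1 brought flow, rest push out)
β3 stroke at J1  (J1 flow already set via bond 1)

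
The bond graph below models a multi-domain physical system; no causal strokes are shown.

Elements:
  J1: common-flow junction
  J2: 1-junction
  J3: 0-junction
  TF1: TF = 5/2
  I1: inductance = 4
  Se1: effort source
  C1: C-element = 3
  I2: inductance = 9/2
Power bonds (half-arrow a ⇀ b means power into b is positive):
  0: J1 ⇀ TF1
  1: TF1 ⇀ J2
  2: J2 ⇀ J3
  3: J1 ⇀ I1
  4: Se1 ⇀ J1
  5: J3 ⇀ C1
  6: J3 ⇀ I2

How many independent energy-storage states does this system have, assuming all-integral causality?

β4 stroke→J1  (Se1 (Se) sets effort on bond)
β3 stroke→I1  (I1: I, integral causality)
β0 stroke→J1  (J1 flow already set via bond 3)
β1 stroke→TF1  (through TF1, causality passes straight; one stroke at TF1)
β2 stroke→J2  (1-jn J2 has f-setter on 1)
β5 stroke→J3  (C1 outputs effort q/C1)
β6 stroke→I2  (J3: bond 5 brought effort, rest push out)

3  (C1, I1, I2 all integral)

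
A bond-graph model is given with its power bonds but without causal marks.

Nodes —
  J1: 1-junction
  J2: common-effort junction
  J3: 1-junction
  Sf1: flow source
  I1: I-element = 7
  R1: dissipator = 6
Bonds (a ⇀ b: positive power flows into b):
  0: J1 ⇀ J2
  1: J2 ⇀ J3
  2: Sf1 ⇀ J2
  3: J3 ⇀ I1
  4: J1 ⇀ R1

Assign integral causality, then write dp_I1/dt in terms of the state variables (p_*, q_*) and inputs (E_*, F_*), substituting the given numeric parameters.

#2 stroke at Sf1  (source Sf1 imposes f)
#3 stroke at I1  (I1: I, integral causality)
#1 stroke at J3  (common-f at J3 fixed by 3)
#0 stroke at J2  (closing 0-jn rule on J2)
#4 stroke at J1  (common-f at J1 fixed by 0)

dp_I1/dt = 6*F_Sf1 - 6*p_I1/7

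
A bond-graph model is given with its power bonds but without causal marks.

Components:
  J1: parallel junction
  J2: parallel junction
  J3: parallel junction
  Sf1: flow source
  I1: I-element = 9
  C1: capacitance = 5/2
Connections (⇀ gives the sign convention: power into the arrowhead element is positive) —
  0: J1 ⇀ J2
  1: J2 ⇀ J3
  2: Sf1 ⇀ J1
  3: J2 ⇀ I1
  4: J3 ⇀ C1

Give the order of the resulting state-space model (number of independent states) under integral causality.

b2 →Sf1  (Sf1: flow source, stroke at near end)
b0 →J1  (closing 0-jn rule on J1)
b3 →I1  (I1 integral (f out))
b1 →J2  (J2: last free bond brings effort in)
b4 →J3  (only one effort-in slot at J3)

2  (C1, I1 all integral)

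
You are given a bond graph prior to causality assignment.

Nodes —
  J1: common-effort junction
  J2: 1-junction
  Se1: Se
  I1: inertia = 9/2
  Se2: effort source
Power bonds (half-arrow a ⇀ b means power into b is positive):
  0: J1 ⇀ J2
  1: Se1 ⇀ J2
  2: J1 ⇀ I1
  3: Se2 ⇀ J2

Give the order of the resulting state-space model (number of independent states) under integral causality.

1  (I1 all integral)

bond 1 stroke→J2  (source Se1 imposes e)
bond 3 stroke→J2  (Se2: effort source, stroke at far end)
bond 0 stroke→J1  (J2: last free bond brings flow in)
bond 2 stroke→I1  (J1 effort already set via bond 0)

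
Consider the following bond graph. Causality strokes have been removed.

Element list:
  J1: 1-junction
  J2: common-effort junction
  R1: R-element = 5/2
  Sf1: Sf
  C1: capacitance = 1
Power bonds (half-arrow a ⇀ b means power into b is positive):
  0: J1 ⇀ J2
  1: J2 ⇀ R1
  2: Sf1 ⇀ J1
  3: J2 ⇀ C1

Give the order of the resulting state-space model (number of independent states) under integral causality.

β2 →Sf1  (source Sf1 imposes f)
β0 →J1  (J1: bond 2 brought flow, rest push out)
β3 →J2  (prefer integral on C1)
β1 →R1  (J2 effort already set via bond 3)

1  (C1 all integral)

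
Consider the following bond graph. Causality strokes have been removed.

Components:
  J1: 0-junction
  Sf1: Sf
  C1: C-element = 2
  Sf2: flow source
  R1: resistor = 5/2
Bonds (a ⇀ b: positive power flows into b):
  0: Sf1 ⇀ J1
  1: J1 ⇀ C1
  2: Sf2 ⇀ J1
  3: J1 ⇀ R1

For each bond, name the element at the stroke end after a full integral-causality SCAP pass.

β0 |Sf1  (Sf1: flow source, stroke at near end)
β2 |Sf2  (Sf2 (Sf) sets flow on bond)
β1 |J1  (C1 integral (e out))
β3 |R1  (J1: bond 1 brought effort, rest push out)

β0 stroke at Sf1
β1 stroke at J1
β2 stroke at Sf2
β3 stroke at R1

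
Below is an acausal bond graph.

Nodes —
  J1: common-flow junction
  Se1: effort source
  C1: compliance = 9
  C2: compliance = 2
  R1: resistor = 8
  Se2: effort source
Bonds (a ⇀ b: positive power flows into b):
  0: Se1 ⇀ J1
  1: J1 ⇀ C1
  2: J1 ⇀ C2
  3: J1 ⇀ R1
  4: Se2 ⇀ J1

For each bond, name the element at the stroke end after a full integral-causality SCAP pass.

β0 →J1
β1 →J1
β2 →J1
β3 →R1
β4 →J1

bond 0 →J1  (source Se1 imposes e)
bond 4 →J1  (Se2 (Se) sets effort on bond)
bond 1 →J1  (C1 integral (e out))
bond 2 →J1  (prefer integral on C2)
bond 3 →R1  (only one flow-in slot at J1)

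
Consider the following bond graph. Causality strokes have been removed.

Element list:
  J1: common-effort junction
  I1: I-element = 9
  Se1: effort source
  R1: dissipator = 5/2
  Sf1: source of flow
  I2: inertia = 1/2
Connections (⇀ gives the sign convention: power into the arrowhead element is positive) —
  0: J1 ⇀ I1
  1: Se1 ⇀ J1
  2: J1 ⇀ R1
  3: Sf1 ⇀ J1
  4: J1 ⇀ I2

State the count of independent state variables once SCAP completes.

β1 stroke at J1  (Se1: effort source, stroke at far end)
β3 stroke at Sf1  (source Sf1 imposes f)
β0 stroke at I1  (J1: bond 1 brought effort, rest push out)
β2 stroke at R1  (J1: bond 1 brought effort, rest push out)
β4 stroke at I2  (common-e at J1 fixed by 1)

2  (I1, I2 all integral)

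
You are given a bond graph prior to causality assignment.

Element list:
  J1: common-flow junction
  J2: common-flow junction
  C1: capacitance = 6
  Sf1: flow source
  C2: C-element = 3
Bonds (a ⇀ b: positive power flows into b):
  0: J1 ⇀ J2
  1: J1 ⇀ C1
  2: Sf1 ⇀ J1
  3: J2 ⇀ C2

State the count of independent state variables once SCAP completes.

2  (C1, C2 all integral)

#2 |Sf1  (Sf1: flow source, stroke at near end)
#0 |J1  (J1 flow already set via bond 2)
#1 |J1  (J1: bond 2 brought flow, rest push out)
#3 |J2  (J2: bond 0 brought flow, rest push out)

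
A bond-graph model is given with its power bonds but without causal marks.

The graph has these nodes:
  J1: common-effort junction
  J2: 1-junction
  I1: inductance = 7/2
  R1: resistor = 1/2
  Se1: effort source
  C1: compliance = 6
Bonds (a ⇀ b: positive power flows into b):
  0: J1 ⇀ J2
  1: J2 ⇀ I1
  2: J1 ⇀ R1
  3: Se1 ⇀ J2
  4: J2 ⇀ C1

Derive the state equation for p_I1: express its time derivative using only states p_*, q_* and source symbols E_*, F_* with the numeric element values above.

dp_I1/dt = E_Se1 - p_I1/7 - q_C1/6

bond 3 |J2  (source Se1 imposes e)
bond 1 |I1  (I1 integral (f out))
bond 0 |J2  (J2: bond 1 brought flow, rest push out)
bond 4 |J2  (J2: bond 1 brought flow, rest push out)
bond 2 |J1  (closing 0-jn rule on J1)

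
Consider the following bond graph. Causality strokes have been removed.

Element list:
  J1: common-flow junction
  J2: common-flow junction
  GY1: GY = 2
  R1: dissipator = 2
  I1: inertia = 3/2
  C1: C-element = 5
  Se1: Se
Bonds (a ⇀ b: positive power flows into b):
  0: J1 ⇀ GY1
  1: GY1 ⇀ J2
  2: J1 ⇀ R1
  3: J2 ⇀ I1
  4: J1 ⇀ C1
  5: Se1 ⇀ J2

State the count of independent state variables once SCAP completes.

2  (C1, I1 all integral)

bond 5 stroke at J2  (Se1 fixes effort; stroke away)
bond 3 stroke at I1  (I1: I, integral causality)
bond 1 stroke at J2  (1-jn J2 has f-setter on 3)
bond 0 stroke at J1  (GY1 both-in/both-out from 1)
bond 4 stroke at J1  (prefer integral on C1)
bond 2 stroke at R1  (only one flow-in slot at J1)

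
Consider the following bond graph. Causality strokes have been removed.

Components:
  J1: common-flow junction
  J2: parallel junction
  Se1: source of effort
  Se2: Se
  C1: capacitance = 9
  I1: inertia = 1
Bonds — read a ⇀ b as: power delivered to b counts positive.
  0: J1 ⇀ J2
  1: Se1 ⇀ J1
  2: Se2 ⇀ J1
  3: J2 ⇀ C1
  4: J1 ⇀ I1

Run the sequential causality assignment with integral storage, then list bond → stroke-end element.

b0 |J1
b1 |J1
b2 |J1
b3 |J2
b4 |I1

bond 1 |J1  (Se1 fixes effort; stroke away)
bond 2 |J1  (Se2: effort source, stroke at far end)
bond 3 |J2  (C1 integral (e out))
bond 0 |J1  (common-e at J2 fixed by 3)
bond 4 |I1  (only one flow-in slot at J1)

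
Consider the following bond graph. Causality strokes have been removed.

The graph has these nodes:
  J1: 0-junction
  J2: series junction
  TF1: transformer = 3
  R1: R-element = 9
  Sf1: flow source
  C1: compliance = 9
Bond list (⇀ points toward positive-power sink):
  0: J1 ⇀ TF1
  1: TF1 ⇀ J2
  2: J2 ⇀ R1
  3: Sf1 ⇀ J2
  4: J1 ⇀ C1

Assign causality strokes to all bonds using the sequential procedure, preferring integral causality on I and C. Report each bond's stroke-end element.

bond 0 |TF1
bond 1 |J2
bond 2 |J2
bond 3 |Sf1
bond 4 |J1

bond 3 |Sf1  (source Sf1 imposes f)
bond 1 |J2  (J2: bond 3 brought flow, rest push out)
bond 2 |J2  (J2 flow already set via bond 3)
bond 0 |TF1  (through TF1, causality passes straight; one stroke at TF1)
bond 4 |J1  (only one effort-in slot at J1)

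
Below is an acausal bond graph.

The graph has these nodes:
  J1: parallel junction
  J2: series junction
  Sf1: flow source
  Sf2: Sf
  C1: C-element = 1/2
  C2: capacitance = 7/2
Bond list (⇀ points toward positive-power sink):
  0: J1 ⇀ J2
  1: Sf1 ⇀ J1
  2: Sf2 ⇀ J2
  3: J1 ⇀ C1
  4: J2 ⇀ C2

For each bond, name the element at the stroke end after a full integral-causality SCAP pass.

#0 stroke at J2
#1 stroke at Sf1
#2 stroke at Sf2
#3 stroke at J1
#4 stroke at J2

#1 stroke→Sf1  (Sf1: flow source, stroke at near end)
#2 stroke→Sf2  (source Sf2 imposes f)
#0 stroke→J2  (J2 flow already set via bond 2)
#4 stroke→J2  (common-f at J2 fixed by 2)
#3 stroke→J1  (closing 0-jn rule on J1)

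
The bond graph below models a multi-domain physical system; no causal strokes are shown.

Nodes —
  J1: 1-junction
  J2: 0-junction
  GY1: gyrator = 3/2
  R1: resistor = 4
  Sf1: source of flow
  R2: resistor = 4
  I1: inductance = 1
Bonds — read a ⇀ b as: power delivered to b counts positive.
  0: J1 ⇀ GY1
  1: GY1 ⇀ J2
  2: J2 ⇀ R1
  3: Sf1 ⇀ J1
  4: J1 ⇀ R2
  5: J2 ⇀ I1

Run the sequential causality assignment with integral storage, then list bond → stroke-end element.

β0 stroke→J1
β1 stroke→J2
β2 stroke→R1
β3 stroke→Sf1
β4 stroke→J1
β5 stroke→I1

β3 →Sf1  (Sf1: flow source, stroke at near end)
β0 →J1  (common-f at J1 fixed by 3)
β4 →J1  (J1: bond 3 brought flow, rest push out)
β1 →J2  (GY1: gyrator matches bond 0)
β2 →R1  (J2 effort already set via bond 1)
β5 →I1  (J2: bond 1 brought effort, rest push out)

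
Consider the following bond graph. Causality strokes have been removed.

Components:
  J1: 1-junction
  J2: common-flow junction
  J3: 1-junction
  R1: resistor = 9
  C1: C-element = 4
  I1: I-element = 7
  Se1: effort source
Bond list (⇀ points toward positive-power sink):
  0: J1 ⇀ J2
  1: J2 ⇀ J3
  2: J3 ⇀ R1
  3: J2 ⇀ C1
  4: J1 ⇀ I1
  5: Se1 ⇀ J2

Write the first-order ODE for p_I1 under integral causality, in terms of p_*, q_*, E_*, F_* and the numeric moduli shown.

dp_I1/dt = E_Se1 - 9*p_I1/7 - q_C1/4

β5 stroke at J2  (source Se1 imposes e)
β3 stroke at J2  (C1 outputs effort q/C1)
β4 stroke at I1  (I1: I, integral causality)
β0 stroke at J1  (common-f at J1 fixed by 4)
β1 stroke at J2  (common-f at J2 fixed by 0)
β2 stroke at J3  (J3: bond 1 brought flow, rest push out)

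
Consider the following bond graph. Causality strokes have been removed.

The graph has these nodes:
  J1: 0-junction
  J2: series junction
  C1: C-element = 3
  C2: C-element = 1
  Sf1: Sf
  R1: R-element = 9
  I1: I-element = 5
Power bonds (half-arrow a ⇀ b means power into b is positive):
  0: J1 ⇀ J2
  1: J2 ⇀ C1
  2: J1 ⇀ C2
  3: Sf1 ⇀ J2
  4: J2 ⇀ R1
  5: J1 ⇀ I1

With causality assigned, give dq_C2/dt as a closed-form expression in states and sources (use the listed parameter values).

dq_C2/dt = -F_Sf1 - p_I1/5

bond 3 |Sf1  (source Sf1 imposes f)
bond 0 |J2  (1-jn J2 has f-setter on 3)
bond 1 |J2  (J2: bond 3 brought flow, rest push out)
bond 4 |J2  (common-f at J2 fixed by 3)
bond 2 |J1  (C2 integral (e out))
bond 5 |I1  (common-e at J1 fixed by 2)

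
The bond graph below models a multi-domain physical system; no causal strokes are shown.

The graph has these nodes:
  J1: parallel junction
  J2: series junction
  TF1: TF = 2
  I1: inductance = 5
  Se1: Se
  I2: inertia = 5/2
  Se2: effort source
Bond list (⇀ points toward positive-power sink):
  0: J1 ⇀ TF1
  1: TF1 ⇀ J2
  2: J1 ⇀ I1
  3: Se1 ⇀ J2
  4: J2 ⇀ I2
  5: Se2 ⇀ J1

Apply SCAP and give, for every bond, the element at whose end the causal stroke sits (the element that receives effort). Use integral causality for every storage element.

β3 stroke→J2  (Se1: effort source, stroke at far end)
β5 stroke→J1  (Se2 (Se) sets effort on bond)
β0 stroke→TF1  (common-e at J1 fixed by 5)
β2 stroke→I1  (0-jn J1 has e-setter on 5)
β1 stroke→J2  (TF TF1: opposite of bond 0)
β4 stroke→I2  (J2 needs exactly one f-in)

b0 stroke→TF1
b1 stroke→J2
b2 stroke→I1
b3 stroke→J2
b4 stroke→I2
b5 stroke→J1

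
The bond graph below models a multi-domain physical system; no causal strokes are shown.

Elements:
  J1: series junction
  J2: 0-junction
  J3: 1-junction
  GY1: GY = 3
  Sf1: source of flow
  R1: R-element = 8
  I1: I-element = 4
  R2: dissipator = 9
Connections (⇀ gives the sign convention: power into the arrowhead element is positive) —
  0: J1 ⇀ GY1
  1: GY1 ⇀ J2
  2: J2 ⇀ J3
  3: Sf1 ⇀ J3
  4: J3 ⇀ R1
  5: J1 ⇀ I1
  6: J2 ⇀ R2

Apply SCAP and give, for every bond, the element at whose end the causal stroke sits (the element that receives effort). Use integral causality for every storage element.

#0 |J1
#1 |J2
#2 |J3
#3 |Sf1
#4 |J3
#5 |I1
#6 |R2

#3 stroke→Sf1  (Sf1 fixes flow; stroke at Sf1)
#2 stroke→J3  (J3 flow already set via bond 3)
#4 stroke→J3  (1-jn J3 has f-setter on 3)
#5 stroke→I1  (I1 integral (f out))
#0 stroke→J1  (J1 flow already set via bond 5)
#1 stroke→J2  (GY1 both-in/both-out from 0)
#6 stroke→R2  (J2: bond 1 brought effort, rest push out)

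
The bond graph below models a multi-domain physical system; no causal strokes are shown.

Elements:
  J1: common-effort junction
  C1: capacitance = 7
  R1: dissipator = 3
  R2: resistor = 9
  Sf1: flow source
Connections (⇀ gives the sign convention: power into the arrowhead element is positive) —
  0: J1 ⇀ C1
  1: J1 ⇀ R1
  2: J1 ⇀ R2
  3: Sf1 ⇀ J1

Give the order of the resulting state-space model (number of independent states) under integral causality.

1  (C1 all integral)

β3 stroke→Sf1  (Sf1 (Sf) sets flow on bond)
β0 stroke→J1  (C1 integral (e out))
β1 stroke→R1  (J1: bond 0 brought effort, rest push out)
β2 stroke→R2  (common-e at J1 fixed by 0)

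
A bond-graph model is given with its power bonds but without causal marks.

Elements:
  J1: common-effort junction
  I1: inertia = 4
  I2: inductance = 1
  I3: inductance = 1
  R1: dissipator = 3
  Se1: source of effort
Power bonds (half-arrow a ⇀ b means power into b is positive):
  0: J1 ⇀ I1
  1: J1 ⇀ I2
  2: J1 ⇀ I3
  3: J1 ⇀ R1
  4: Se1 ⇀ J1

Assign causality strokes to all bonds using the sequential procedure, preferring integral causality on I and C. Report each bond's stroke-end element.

bond 0 →I1
bond 1 →I2
bond 2 →I3
bond 3 →R1
bond 4 →J1

b4 →J1  (Se1 fixes effort; stroke away)
b0 →I1  (0-jn J1 has e-setter on 4)
b1 →I2  (common-e at J1 fixed by 4)
b2 →I3  (J1 effort already set via bond 4)
b3 →R1  (0-jn J1 has e-setter on 4)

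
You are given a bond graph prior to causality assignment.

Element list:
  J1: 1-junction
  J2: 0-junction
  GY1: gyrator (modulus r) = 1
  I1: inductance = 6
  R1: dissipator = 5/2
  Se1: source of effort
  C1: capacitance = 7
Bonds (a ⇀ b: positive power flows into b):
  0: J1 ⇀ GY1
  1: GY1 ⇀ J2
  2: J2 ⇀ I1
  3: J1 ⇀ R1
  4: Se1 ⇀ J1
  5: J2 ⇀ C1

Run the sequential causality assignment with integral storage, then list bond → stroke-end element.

b0 →GY1
b1 →GY1
b2 →I1
b3 →J1
b4 →J1
b5 →J2

b4 →J1  (Se1 fixes effort; stroke away)
b2 →I1  (prefer integral on I1)
b5 →J2  (C1 outputs effort q/C1)
b1 →GY1  (0-jn J2 has e-setter on 5)
b0 →GY1  (through GY1, causality inverts; strokes same side of GY1)
b3 →J1  (J1: bond 0 brought flow, rest push out)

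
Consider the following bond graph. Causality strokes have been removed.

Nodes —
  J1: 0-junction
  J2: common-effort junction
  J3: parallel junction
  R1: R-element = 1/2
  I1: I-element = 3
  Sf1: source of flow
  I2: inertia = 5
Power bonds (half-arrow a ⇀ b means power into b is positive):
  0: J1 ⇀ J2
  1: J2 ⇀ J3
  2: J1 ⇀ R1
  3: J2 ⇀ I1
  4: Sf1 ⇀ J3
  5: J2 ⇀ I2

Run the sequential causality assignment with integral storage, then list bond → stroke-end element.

β0 stroke→J2
β1 stroke→J3
β2 stroke→J1
β3 stroke→I1
β4 stroke→Sf1
β5 stroke→I2

bond 4 stroke at Sf1  (source Sf1 imposes f)
bond 1 stroke at J3  (only one effort-in slot at J3)
bond 3 stroke at I1  (prefer integral on I1)
bond 5 stroke at I2  (I2 outputs flow p/I2)
bond 0 stroke at J2  (closing 0-jn rule on J2)
bond 2 stroke at J1  (closing 0-jn rule on J1)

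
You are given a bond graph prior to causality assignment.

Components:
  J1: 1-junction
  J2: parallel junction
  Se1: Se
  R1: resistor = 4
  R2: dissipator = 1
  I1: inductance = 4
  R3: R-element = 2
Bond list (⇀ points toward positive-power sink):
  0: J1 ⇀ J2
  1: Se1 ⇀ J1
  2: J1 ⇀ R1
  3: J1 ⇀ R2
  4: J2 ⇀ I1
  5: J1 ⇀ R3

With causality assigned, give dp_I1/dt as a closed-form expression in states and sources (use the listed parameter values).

bond 1 stroke at J1  (Se1: effort source, stroke at far end)
bond 4 stroke at I1  (I1 integral (f out))
bond 0 stroke at J2  (closing 0-jn rule on J2)
bond 2 stroke at J1  (J1 flow already set via bond 0)
bond 3 stroke at J1  (J1: bond 0 brought flow, rest push out)
bond 5 stroke at J1  (1-jn J1 has f-setter on 0)

dp_I1/dt = E_Se1 - 7*p_I1/4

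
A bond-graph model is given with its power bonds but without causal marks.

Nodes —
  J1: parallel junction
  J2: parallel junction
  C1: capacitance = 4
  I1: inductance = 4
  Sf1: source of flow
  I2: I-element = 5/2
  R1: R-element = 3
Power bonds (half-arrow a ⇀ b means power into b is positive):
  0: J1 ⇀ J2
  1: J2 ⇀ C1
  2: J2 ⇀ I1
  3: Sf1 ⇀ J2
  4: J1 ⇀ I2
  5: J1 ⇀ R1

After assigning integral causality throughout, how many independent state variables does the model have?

β3 stroke→Sf1  (Sf1 fixes flow; stroke at Sf1)
β1 stroke→J2  (prefer integral on C1)
β0 stroke→J1  (J2: bond 1 brought effort, rest push out)
β2 stroke→I1  (common-e at J2 fixed by 1)
β4 stroke→I2  (J1: bond 0 brought effort, rest push out)
β5 stroke→R1  (common-e at J1 fixed by 0)

3  (C1, I1, I2 all integral)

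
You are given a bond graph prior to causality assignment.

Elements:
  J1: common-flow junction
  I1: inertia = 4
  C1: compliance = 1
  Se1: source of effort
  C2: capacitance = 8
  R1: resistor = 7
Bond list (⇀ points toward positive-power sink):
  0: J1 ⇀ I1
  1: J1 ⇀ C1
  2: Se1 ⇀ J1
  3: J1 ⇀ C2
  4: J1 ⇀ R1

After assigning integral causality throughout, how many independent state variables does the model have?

3  (C1, C2, I1 all integral)

b2 stroke→J1  (Se1 fixes effort; stroke away)
b0 stroke→I1  (I1: I, integral causality)
b1 stroke→J1  (common-f at J1 fixed by 0)
b3 stroke→J1  (1-jn J1 has f-setter on 0)
b4 stroke→J1  (1-jn J1 has f-setter on 0)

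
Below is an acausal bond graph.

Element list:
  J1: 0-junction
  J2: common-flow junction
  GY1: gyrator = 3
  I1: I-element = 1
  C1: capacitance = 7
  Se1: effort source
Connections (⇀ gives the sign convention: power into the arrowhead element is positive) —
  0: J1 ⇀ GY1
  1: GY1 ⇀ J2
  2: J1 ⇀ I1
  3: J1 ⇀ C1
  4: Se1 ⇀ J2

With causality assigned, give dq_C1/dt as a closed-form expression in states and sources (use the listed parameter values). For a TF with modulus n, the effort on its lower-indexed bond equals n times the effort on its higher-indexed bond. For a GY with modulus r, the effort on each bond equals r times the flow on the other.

b4 →J2  (Se1 fixes effort; stroke away)
b1 →GY1  (J2 needs exactly one f-in)
b0 →GY1  (GY1: gyrator matches bond 1)
b2 →I1  (I1: I, integral causality)
b3 →J1  (only one effort-in slot at J1)

dq_C1/dt = E_Se1/3 - p_I1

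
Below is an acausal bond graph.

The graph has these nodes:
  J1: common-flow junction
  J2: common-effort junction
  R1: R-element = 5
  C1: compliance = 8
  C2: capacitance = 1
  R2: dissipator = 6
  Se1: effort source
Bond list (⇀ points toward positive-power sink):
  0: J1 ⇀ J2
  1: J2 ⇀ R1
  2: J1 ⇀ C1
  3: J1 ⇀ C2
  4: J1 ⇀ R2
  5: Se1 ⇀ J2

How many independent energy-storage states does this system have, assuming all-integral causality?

2  (C1, C2 all integral)

β5 →J2  (Se1 fixes effort; stroke away)
β0 →J1  (J2 effort already set via bond 5)
β1 →R1  (0-jn J2 has e-setter on 5)
β2 →J1  (C1: C, integral causality)
β3 →J1  (C2 outputs effort q/C2)
β4 →R2  (closing 1-jn rule on J1)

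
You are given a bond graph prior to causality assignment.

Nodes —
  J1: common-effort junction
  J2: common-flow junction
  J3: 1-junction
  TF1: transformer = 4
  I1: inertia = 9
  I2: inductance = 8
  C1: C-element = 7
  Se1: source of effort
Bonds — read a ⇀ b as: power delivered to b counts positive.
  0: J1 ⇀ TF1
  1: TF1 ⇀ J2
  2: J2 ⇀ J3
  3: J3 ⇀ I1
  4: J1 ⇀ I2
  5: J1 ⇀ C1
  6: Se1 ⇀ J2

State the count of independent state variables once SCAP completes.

3  (C1, I1, I2 all integral)

#6 |J2  (source Se1 imposes e)
#3 |I1  (I1 integral (f out))
#2 |J3  (1-jn J3 has f-setter on 3)
#1 |J2  (common-f at J2 fixed by 2)
#0 |TF1  (TF1: transformer flips bond 1)
#4 |I2  (I2 outputs flow p/I2)
#5 |J1  (J1: last free bond brings effort in)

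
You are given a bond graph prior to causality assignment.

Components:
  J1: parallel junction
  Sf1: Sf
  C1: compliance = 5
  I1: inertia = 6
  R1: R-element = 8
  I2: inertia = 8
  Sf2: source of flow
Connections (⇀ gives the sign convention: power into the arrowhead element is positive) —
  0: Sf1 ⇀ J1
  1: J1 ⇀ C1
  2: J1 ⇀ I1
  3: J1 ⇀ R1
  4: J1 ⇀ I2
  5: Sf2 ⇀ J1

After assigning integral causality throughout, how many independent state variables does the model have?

3  (C1, I1, I2 all integral)

#0 |Sf1  (Sf1 (Sf) sets flow on bond)
#5 |Sf2  (Sf2: flow source, stroke at near end)
#1 |J1  (C1 outputs effort q/C1)
#2 |I1  (0-jn J1 has e-setter on 1)
#3 |R1  (J1: bond 1 brought effort, rest push out)
#4 |I2  (J1 effort already set via bond 1)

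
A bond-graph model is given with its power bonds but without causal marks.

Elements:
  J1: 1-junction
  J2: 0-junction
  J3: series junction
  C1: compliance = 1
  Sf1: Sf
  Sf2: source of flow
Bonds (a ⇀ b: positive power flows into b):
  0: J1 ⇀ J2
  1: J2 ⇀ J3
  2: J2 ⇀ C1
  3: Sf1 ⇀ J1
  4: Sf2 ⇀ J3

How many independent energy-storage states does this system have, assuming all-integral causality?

#3 |Sf1  (Sf1: flow source, stroke at near end)
#4 |Sf2  (Sf2 fixes flow; stroke at Sf2)
#0 |J1  (J1 flow already set via bond 3)
#1 |J3  (1-jn J3 has f-setter on 4)
#2 |J2  (J2 needs exactly one e-in)

1  (C1 all integral)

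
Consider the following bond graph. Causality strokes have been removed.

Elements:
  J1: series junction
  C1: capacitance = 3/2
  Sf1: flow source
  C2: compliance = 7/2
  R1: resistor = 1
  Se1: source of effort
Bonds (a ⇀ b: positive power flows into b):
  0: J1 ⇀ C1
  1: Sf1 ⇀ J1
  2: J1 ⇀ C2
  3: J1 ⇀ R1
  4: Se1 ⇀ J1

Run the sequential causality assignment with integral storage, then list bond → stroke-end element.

#1 stroke→Sf1  (Sf1 fixes flow; stroke at Sf1)
#4 stroke→J1  (Se1 (Se) sets effort on bond)
#0 stroke→J1  (1-jn J1 has f-setter on 1)
#2 stroke→J1  (common-f at J1 fixed by 1)
#3 stroke→J1  (common-f at J1 fixed by 1)

b0 |J1
b1 |Sf1
b2 |J1
b3 |J1
b4 |J1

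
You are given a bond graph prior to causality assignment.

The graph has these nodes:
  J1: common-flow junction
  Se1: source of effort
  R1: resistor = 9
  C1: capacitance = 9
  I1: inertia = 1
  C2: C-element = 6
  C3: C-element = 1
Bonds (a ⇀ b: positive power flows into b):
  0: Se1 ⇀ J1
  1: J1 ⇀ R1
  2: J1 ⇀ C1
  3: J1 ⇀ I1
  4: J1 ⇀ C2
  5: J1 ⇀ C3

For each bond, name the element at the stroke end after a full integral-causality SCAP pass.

#0 stroke at J1  (Se1 (Se) sets effort on bond)
#2 stroke at J1  (C1 integral (e out))
#3 stroke at I1  (prefer integral on I1)
#1 stroke at J1  (J1 flow already set via bond 3)
#4 stroke at J1  (J1: bond 3 brought flow, rest push out)
#5 stroke at J1  (J1: bond 3 brought flow, rest push out)

#0 |J1
#1 |J1
#2 |J1
#3 |I1
#4 |J1
#5 |J1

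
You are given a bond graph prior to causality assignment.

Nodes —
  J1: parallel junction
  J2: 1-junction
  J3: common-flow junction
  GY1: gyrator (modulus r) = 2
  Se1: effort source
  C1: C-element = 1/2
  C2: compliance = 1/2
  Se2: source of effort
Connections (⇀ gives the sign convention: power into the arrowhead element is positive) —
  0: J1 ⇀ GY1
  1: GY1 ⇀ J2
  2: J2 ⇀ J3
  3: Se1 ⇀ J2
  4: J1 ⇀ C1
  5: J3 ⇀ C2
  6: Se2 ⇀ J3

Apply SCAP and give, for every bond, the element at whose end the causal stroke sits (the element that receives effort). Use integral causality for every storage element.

#0 stroke at GY1
#1 stroke at GY1
#2 stroke at J2
#3 stroke at J2
#4 stroke at J1
#5 stroke at J3
#6 stroke at J3

β3 |J2  (Se1 (Se) sets effort on bond)
β6 |J3  (source Se2 imposes e)
β4 |J1  (C1: C, integral causality)
β0 |GY1  (J1 effort already set via bond 4)
β1 |GY1  (GY1 both-in/both-out from 0)
β2 |J2  (common-f at J2 fixed by 1)
β5 |J3  (J3 flow already set via bond 2)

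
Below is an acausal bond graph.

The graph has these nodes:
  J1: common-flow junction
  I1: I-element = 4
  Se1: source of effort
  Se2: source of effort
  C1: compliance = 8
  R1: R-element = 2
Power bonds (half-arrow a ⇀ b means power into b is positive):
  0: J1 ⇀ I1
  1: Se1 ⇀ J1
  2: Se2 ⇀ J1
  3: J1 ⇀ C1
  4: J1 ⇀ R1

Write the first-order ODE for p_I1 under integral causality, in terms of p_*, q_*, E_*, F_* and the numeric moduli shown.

dp_I1/dt = E_Se1 + E_Se2 - p_I1/2 - q_C1/8

b1 |J1  (Se1 fixes effort; stroke away)
b2 |J1  (source Se2 imposes e)
b0 |I1  (prefer integral on I1)
b3 |J1  (J1 flow already set via bond 0)
b4 |J1  (J1: bond 0 brought flow, rest push out)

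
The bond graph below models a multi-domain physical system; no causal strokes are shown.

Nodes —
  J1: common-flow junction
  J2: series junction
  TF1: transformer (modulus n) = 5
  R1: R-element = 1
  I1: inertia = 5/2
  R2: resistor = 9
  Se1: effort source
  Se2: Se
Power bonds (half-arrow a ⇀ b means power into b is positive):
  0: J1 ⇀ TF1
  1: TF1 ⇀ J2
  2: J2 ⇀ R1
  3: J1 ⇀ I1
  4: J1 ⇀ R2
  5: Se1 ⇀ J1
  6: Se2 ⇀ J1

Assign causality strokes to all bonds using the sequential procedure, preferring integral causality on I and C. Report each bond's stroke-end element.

b5 stroke at J1  (Se1 fixes effort; stroke away)
b6 stroke at J1  (Se2 fixes effort; stroke away)
b3 stroke at I1  (I1 outputs flow p/I1)
b0 stroke at J1  (J1: bond 3 brought flow, rest push out)
b4 stroke at J1  (J1: bond 3 brought flow, rest push out)
b1 stroke at TF1  (TF1: transformer flips bond 0)
b2 stroke at J2  (common-f at J2 fixed by 1)

β0 stroke→J1
β1 stroke→TF1
β2 stroke→J2
β3 stroke→I1
β4 stroke→J1
β5 stroke→J1
β6 stroke→J1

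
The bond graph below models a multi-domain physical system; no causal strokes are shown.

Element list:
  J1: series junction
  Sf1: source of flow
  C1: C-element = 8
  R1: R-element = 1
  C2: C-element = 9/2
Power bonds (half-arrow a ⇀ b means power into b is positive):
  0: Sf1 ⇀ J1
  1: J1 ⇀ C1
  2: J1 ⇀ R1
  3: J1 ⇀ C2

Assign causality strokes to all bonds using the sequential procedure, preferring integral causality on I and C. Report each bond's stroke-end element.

#0 →Sf1
#1 →J1
#2 →J1
#3 →J1

bond 0 →Sf1  (source Sf1 imposes f)
bond 1 →J1  (1-jn J1 has f-setter on 0)
bond 2 →J1  (1-jn J1 has f-setter on 0)
bond 3 →J1  (J1: bond 0 brought flow, rest push out)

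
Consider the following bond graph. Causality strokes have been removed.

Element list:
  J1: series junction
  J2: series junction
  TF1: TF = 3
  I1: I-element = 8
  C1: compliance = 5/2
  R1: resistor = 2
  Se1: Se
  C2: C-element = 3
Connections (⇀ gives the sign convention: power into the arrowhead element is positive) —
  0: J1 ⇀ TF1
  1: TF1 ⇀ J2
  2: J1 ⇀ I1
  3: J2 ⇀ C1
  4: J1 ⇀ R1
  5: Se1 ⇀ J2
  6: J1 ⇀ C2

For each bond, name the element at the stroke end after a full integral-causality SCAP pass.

b5 stroke→J2  (source Se1 imposes e)
b2 stroke→I1  (I1 outputs flow p/I1)
b0 stroke→J1  (common-f at J1 fixed by 2)
b4 stroke→J1  (J1 flow already set via bond 2)
b6 stroke→J1  (1-jn J1 has f-setter on 2)
b1 stroke→TF1  (through TF1, causality passes straight; one stroke at TF1)
b3 stroke→J2  (J2: bond 1 brought flow, rest push out)

b0 →J1
b1 →TF1
b2 →I1
b3 →J2
b4 →J1
b5 →J2
b6 →J1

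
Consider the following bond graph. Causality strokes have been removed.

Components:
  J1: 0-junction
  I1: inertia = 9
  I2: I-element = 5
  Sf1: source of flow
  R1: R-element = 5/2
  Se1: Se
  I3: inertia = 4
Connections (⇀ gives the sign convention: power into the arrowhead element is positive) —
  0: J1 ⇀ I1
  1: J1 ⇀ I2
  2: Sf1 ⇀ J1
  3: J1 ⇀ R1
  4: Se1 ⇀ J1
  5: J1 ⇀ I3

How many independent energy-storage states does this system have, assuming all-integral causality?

3  (I1, I2, I3 all integral)

#2 stroke→Sf1  (Sf1 (Sf) sets flow on bond)
#4 stroke→J1  (Se1 fixes effort; stroke away)
#0 stroke→I1  (common-e at J1 fixed by 4)
#1 stroke→I2  (J1: bond 4 brought effort, rest push out)
#3 stroke→R1  (common-e at J1 fixed by 4)
#5 stroke→I3  (0-jn J1 has e-setter on 4)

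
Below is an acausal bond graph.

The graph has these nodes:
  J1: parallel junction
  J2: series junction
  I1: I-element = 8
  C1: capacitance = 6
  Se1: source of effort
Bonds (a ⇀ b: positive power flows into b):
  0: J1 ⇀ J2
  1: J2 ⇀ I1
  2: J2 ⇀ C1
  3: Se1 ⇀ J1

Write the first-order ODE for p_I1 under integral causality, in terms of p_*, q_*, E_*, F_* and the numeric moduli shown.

dp_I1/dt = E_Se1 - q_C1/6

bond 3 |J1  (Se1 (Se) sets effort on bond)
bond 0 |J2  (J1: bond 3 brought effort, rest push out)
bond 1 |I1  (I1 outputs flow p/I1)
bond 2 |J2  (common-f at J2 fixed by 1)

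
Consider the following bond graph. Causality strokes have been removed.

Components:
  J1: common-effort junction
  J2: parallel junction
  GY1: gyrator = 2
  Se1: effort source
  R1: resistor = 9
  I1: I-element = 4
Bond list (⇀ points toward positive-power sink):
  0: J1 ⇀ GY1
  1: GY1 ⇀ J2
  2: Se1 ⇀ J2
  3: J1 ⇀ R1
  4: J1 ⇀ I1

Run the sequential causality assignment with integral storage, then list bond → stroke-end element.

b2 stroke→J2  (Se1 fixes effort; stroke away)
b1 stroke→GY1  (J2 effort already set via bond 2)
b0 stroke→GY1  (GY GY1: same side as bond 1)
b4 stroke→I1  (I1 outputs flow p/I1)
b3 stroke→J1  (J1: last free bond brings effort in)

β0 |GY1
β1 |GY1
β2 |J2
β3 |J1
β4 |I1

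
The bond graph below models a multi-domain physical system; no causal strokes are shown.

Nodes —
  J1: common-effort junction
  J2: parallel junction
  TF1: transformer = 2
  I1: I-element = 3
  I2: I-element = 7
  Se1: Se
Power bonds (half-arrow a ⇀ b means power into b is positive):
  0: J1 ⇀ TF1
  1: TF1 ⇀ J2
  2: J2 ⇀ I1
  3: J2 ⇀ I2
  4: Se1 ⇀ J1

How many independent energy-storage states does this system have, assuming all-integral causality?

2  (I1, I2 all integral)

#4 stroke at J1  (source Se1 imposes e)
#0 stroke at TF1  (common-e at J1 fixed by 4)
#1 stroke at J2  (through TF1, causality passes straight; one stroke at TF1)
#2 stroke at I1  (J2: bond 1 brought effort, rest push out)
#3 stroke at I2  (J2 effort already set via bond 1)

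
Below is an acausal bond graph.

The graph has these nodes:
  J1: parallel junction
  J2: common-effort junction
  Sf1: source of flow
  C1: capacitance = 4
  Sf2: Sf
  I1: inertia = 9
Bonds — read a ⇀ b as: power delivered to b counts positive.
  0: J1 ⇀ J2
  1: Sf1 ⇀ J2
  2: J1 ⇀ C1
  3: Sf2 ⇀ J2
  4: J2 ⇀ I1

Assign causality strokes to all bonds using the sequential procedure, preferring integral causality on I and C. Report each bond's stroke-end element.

bond 0 →J2
bond 1 →Sf1
bond 2 →J1
bond 3 →Sf2
bond 4 →I1

#1 stroke→Sf1  (Sf1: flow source, stroke at near end)
#3 stroke→Sf2  (Sf2 fixes flow; stroke at Sf2)
#2 stroke→J1  (C1 outputs effort q/C1)
#0 stroke→J2  (common-e at J1 fixed by 2)
#4 stroke→I1  (J2 effort already set via bond 0)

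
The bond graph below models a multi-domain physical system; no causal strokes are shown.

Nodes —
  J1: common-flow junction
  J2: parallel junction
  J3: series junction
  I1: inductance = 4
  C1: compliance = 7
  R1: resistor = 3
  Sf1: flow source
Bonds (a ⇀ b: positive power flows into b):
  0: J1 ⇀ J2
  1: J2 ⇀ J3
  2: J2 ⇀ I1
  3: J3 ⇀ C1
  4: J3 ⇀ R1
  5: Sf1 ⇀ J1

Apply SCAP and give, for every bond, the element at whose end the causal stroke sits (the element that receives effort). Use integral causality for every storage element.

β0 |J1
β1 |J2
β2 |I1
β3 |J3
β4 |J3
β5 |Sf1

bond 5 stroke at Sf1  (Sf1 fixes flow; stroke at Sf1)
bond 0 stroke at J1  (J1: bond 5 brought flow, rest push out)
bond 2 stroke at I1  (I1 integral (f out))
bond 1 stroke at J2  (closing 0-jn rule on J2)
bond 3 stroke at J3  (J3: bond 1 brought flow, rest push out)
bond 4 stroke at J3  (J3: bond 1 brought flow, rest push out)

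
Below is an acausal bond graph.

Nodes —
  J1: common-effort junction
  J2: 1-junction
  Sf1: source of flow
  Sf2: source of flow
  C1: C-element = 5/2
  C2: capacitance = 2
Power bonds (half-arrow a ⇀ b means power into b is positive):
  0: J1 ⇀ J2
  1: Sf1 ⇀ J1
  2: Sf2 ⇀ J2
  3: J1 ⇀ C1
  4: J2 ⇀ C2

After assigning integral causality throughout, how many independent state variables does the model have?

#1 →Sf1  (Sf1 fixes flow; stroke at Sf1)
#2 →Sf2  (Sf2: flow source, stroke at near end)
#0 →J2  (J2: bond 2 brought flow, rest push out)
#4 →J2  (common-f at J2 fixed by 2)
#3 →J1  (closing 0-jn rule on J1)

2  (C1, C2 all integral)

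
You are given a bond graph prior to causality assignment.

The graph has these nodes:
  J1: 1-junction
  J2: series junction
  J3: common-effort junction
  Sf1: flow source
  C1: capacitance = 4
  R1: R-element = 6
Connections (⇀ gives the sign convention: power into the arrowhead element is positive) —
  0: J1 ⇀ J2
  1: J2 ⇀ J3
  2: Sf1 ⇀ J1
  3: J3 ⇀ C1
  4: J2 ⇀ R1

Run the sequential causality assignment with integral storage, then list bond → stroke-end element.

β0 stroke→J1
β1 stroke→J2
β2 stroke→Sf1
β3 stroke→J3
β4 stroke→J2

#2 stroke→Sf1  (Sf1 fixes flow; stroke at Sf1)
#0 stroke→J1  (1-jn J1 has f-setter on 2)
#1 stroke→J2  (J2: bond 0 brought flow, rest push out)
#4 stroke→J2  (common-f at J2 fixed by 0)
#3 stroke→J3  (only one effort-in slot at J3)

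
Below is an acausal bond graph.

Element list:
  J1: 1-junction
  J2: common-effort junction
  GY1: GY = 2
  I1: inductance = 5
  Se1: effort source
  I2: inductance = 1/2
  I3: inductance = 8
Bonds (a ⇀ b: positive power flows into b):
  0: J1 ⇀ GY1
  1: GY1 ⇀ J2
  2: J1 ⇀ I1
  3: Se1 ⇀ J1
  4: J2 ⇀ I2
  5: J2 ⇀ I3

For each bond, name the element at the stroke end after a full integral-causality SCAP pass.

#0 stroke→J1
#1 stroke→J2
#2 stroke→I1
#3 stroke→J1
#4 stroke→I2
#5 stroke→I3

b3 |J1  (source Se1 imposes e)
b2 |I1  (I1 outputs flow p/I1)
b0 |J1  (common-f at J1 fixed by 2)
b1 |J2  (through GY1, causality inverts; strokes same side of GY1)
b4 |I2  (0-jn J2 has e-setter on 1)
b5 |I3  (J2: bond 1 brought effort, rest push out)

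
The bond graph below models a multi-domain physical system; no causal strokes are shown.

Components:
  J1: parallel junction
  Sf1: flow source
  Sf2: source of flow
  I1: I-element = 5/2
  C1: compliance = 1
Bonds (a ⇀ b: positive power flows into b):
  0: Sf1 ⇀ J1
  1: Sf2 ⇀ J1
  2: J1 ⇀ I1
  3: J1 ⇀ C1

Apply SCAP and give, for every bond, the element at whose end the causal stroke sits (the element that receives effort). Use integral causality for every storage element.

bond 0 stroke at Sf1  (Sf1 fixes flow; stroke at Sf1)
bond 1 stroke at Sf2  (Sf2 fixes flow; stroke at Sf2)
bond 2 stroke at I1  (I1: I, integral causality)
bond 3 stroke at J1  (closing 0-jn rule on J1)

b0 →Sf1
b1 →Sf2
b2 →I1
b3 →J1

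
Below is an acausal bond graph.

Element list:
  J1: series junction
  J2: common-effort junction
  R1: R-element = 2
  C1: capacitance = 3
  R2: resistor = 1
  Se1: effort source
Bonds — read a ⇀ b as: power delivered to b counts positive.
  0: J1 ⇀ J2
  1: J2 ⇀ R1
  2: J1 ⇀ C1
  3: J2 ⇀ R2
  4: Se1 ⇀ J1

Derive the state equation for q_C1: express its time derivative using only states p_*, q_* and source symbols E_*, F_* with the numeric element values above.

dq_C1/dt = 3*E_Se1/2 - q_C1/2

b4 |J1  (Se1 fixes effort; stroke away)
b2 |J1  (C1 integral (e out))
b0 |J2  (only one flow-in slot at J1)
b1 |R1  (common-e at J2 fixed by 0)
b3 |R2  (J2: bond 0 brought effort, rest push out)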